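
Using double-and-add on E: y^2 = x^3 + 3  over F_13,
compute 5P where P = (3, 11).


k = 5 = 101_2 (binary, LSB first: 101)
Double-and-add from P = (3, 11):
  bit 0 = 1: acc = O + (3, 11) = (3, 11)
  bit 1 = 0: acc unchanged = (3, 11)
  bit 2 = 1: acc = (3, 11) + (3, 11) = (3, 2)

5P = (3, 2)


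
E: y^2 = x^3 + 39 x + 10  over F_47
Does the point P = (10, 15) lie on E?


Check whether y^2 = x^3 + 39 x + 10 (mod 47) for (x, y) = (10, 15).
LHS: y^2 = 15^2 mod 47 = 37
RHS: x^3 + 39 x + 10 = 10^3 + 39*10 + 10 mod 47 = 37
LHS = RHS

Yes, on the curve


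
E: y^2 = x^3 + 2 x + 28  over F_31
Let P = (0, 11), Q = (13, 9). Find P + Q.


P != Q, so use the chord formula.
s = (y2 - y1) / (x2 - x1) = (29) / (13) mod 31 = 7
x3 = s^2 - x1 - x2 mod 31 = 7^2 - 0 - 13 = 5
y3 = s (x1 - x3) - y1 mod 31 = 7 * (0 - 5) - 11 = 16

P + Q = (5, 16)


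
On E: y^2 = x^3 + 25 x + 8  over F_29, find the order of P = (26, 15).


Compute successive multiples of P until we hit O:
  1P = (26, 15)
  2P = (13, 23)
  3P = (12, 21)
  4P = (19, 11)
  5P = (8, 16)
  6P = (1, 11)
  7P = (3, 20)
  8P = (16, 3)
  ... (continuing to 23P)
  23P = O

ord(P) = 23


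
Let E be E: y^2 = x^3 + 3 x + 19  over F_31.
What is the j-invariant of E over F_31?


Delta = -16(4 a^3 + 27 b^2) mod 31 = 17
-1728 * (4 a)^3 = -1728 * (4*3)^3 mod 31 = 29
j = 29 * 17^(-1) mod 31 = 9

j = 9 (mod 31)


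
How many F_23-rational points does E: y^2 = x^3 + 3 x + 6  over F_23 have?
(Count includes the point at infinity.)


For each x in F_23, count y with y^2 = x^3 + 3 x + 6 mod 23:
  x = 0: RHS = 6, y in [11, 12]  -> 2 point(s)
  x = 4: RHS = 13, y in [6, 17]  -> 2 point(s)
  x = 5: RHS = 8, y in [10, 13]  -> 2 point(s)
  x = 7: RHS = 2, y in [5, 18]  -> 2 point(s)
  x = 8: RHS = 13, y in [6, 17]  -> 2 point(s)
  x = 9: RHS = 3, y in [7, 16]  -> 2 point(s)
  x = 10: RHS = 1, y in [1, 22]  -> 2 point(s)
  x = 11: RHS = 13, y in [6, 17]  -> 2 point(s)
  x = 14: RHS = 9, y in [3, 20]  -> 2 point(s)
  x = 17: RHS = 2, y in [5, 18]  -> 2 point(s)
  x = 18: RHS = 4, y in [2, 21]  -> 2 point(s)
  x = 20: RHS = 16, y in [4, 19]  -> 2 point(s)
  x = 22: RHS = 2, y in [5, 18]  -> 2 point(s)
Affine points: 26. Add the point at infinity: total = 27.

#E(F_23) = 27


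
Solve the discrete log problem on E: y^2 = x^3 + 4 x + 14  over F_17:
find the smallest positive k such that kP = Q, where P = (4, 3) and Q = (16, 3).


Enumerate multiples of P until we hit Q = (16, 3):
  1P = (4, 3)
  2P = (1, 6)
  3P = (13, 6)
  4P = (2, 9)
  5P = (3, 11)
  6P = (6, 13)
  7P = (15, 10)
  8P = (14, 3)
  9P = (16, 14)
  10P = (10, 0)
  11P = (16, 3)
Match found at i = 11.

k = 11


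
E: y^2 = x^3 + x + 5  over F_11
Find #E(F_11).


For each x in F_11, count y with y^2 = x^3 + 1 x + 5 mod 11:
  x = 0: RHS = 5, y in [4, 7]  -> 2 point(s)
  x = 2: RHS = 4, y in [2, 9]  -> 2 point(s)
  x = 5: RHS = 3, y in [5, 6]  -> 2 point(s)
  x = 7: RHS = 3, y in [5, 6]  -> 2 point(s)
  x = 10: RHS = 3, y in [5, 6]  -> 2 point(s)
Affine points: 10. Add the point at infinity: total = 11.

#E(F_11) = 11


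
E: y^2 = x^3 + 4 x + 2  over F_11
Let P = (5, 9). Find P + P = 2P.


Doubling: s = (3 x1^2 + a) / (2 y1)
s = (3*5^2 + 4) / (2*9) mod 11 = 5
x3 = s^2 - 2 x1 mod 11 = 5^2 - 2*5 = 4
y3 = s (x1 - x3) - y1 mod 11 = 5 * (5 - 4) - 9 = 7

2P = (4, 7)


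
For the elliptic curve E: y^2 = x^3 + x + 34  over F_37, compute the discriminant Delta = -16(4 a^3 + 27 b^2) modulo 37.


4 a^3 + 27 b^2 = 4*1^3 + 27*34^2 = 4 + 31212 = 31216
Delta = -16 * (31216) = -499456
Delta mod 37 = 7

Delta = 7 (mod 37)


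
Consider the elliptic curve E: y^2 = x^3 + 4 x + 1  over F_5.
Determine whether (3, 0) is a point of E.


Check whether y^2 = x^3 + 4 x + 1 (mod 5) for (x, y) = (3, 0).
LHS: y^2 = 0^2 mod 5 = 0
RHS: x^3 + 4 x + 1 = 3^3 + 4*3 + 1 mod 5 = 0
LHS = RHS

Yes, on the curve


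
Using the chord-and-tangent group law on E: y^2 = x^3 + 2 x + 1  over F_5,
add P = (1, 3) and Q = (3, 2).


P != Q, so use the chord formula.
s = (y2 - y1) / (x2 - x1) = (4) / (2) mod 5 = 2
x3 = s^2 - x1 - x2 mod 5 = 2^2 - 1 - 3 = 0
y3 = s (x1 - x3) - y1 mod 5 = 2 * (1 - 0) - 3 = 4

P + Q = (0, 4)


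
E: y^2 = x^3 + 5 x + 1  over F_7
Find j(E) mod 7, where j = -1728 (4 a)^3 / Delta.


Delta = -16(4 a^3 + 27 b^2) mod 7 = 3
-1728 * (4 a)^3 = -1728 * (4*5)^3 mod 7 = 6
j = 6 * 3^(-1) mod 7 = 2

j = 2 (mod 7)


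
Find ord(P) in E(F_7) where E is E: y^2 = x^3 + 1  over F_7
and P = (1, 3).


Compute successive multiples of P until we hit O:
  1P = (1, 3)
  2P = (0, 1)
  3P = (3, 0)
  4P = (0, 6)
  5P = (1, 4)
  6P = O

ord(P) = 6


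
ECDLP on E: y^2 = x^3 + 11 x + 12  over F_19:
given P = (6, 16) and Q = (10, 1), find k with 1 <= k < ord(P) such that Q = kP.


Enumerate multiples of P until we hit Q = (10, 1):
  1P = (6, 16)
  2P = (4, 14)
  3P = (10, 18)
  4P = (8, 2)
  5P = (16, 16)
  6P = (16, 3)
  7P = (8, 17)
  8P = (10, 1)
Match found at i = 8.

k = 8


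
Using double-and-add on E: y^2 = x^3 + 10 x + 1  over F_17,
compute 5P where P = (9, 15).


k = 5 = 101_2 (binary, LSB first: 101)
Double-and-add from P = (9, 15):
  bit 0 = 1: acc = O + (9, 15) = (9, 15)
  bit 1 = 0: acc unchanged = (9, 15)
  bit 2 = 1: acc = (9, 15) + (10, 8) = (13, 13)

5P = (13, 13)


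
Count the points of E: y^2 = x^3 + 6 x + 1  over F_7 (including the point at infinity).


For each x in F_7, count y with y^2 = x^3 + 6 x + 1 mod 7:
  x = 0: RHS = 1, y in [1, 6]  -> 2 point(s)
  x = 1: RHS = 1, y in [1, 6]  -> 2 point(s)
  x = 2: RHS = 0, y in [0]  -> 1 point(s)
  x = 3: RHS = 4, y in [2, 5]  -> 2 point(s)
  x = 5: RHS = 2, y in [3, 4]  -> 2 point(s)
  x = 6: RHS = 1, y in [1, 6]  -> 2 point(s)
Affine points: 11. Add the point at infinity: total = 12.

#E(F_7) = 12


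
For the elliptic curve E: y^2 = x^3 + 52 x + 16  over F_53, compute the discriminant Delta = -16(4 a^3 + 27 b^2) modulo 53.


4 a^3 + 27 b^2 = 4*52^3 + 27*16^2 = 562432 + 6912 = 569344
Delta = -16 * (569344) = -9109504
Delta mod 53 = 30

Delta = 30 (mod 53)


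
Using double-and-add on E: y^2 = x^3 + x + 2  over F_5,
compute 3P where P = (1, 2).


k = 3 = 11_2 (binary, LSB first: 11)
Double-and-add from P = (1, 2):
  bit 0 = 1: acc = O + (1, 2) = (1, 2)
  bit 1 = 1: acc = (1, 2) + (4, 0) = (1, 3)

3P = (1, 3)


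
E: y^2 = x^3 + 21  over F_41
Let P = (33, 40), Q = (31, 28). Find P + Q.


P != Q, so use the chord formula.
s = (y2 - y1) / (x2 - x1) = (29) / (39) mod 41 = 6
x3 = s^2 - x1 - x2 mod 41 = 6^2 - 33 - 31 = 13
y3 = s (x1 - x3) - y1 mod 41 = 6 * (33 - 13) - 40 = 39

P + Q = (13, 39)


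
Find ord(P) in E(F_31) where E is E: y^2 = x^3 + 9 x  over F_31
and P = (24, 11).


Compute successive multiples of P until we hit O:
  1P = (24, 11)
  2P = (1, 14)
  3P = (26, 27)
  4P = (14, 7)
  5P = (13, 12)
  6P = (4, 21)
  7P = (11, 29)
  8P = (28, 16)
  ... (continuing to 32P)
  32P = O

ord(P) = 32


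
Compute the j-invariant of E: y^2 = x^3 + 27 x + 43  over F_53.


Delta = -16(4 a^3 + 27 b^2) mod 53 = 40
-1728 * (4 a)^3 = -1728 * (4*27)^3 mod 53 = 9
j = 9 * 40^(-1) mod 53 = 36

j = 36 (mod 53)


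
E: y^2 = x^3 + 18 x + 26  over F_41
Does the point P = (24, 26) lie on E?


Check whether y^2 = x^3 + 18 x + 26 (mod 41) for (x, y) = (24, 26).
LHS: y^2 = 26^2 mod 41 = 20
RHS: x^3 + 18 x + 26 = 24^3 + 18*24 + 26 mod 41 = 14
LHS != RHS

No, not on the curve


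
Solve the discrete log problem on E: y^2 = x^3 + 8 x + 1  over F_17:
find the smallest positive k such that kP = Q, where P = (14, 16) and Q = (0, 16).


Enumerate multiples of P until we hit Q = (0, 16):
  1P = (14, 16)
  2P = (2, 12)
  3P = (3, 16)
  4P = (0, 1)
  5P = (11, 3)
  6P = (7, 3)
  7P = (5, 8)
  8P = (16, 3)
  9P = (8, 13)
  10P = (8, 4)
  11P = (16, 14)
  12P = (5, 9)
  13P = (7, 14)
  14P = (11, 14)
  15P = (0, 16)
Match found at i = 15.

k = 15


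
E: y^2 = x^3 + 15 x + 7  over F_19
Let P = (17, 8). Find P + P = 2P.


Doubling: s = (3 x1^2 + a) / (2 y1)
s = (3*17^2 + 15) / (2*8) mod 19 = 10
x3 = s^2 - 2 x1 mod 19 = 10^2 - 2*17 = 9
y3 = s (x1 - x3) - y1 mod 19 = 10 * (17 - 9) - 8 = 15

2P = (9, 15)


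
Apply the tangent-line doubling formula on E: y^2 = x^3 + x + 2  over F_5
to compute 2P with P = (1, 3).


Doubling: s = (3 x1^2 + a) / (2 y1)
s = (3*1^2 + 1) / (2*3) mod 5 = 4
x3 = s^2 - 2 x1 mod 5 = 4^2 - 2*1 = 4
y3 = s (x1 - x3) - y1 mod 5 = 4 * (1 - 4) - 3 = 0

2P = (4, 0)


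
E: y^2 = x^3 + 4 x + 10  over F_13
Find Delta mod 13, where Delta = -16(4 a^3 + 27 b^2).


4 a^3 + 27 b^2 = 4*4^3 + 27*10^2 = 256 + 2700 = 2956
Delta = -16 * (2956) = -47296
Delta mod 13 = 11

Delta = 11 (mod 13)


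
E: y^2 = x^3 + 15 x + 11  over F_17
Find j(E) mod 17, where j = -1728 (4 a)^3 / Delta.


Delta = -16(4 a^3 + 27 b^2) mod 17 = 5
-1728 * (4 a)^3 = -1728 * (4*15)^3 mod 17 = 5
j = 5 * 5^(-1) mod 17 = 1

j = 1 (mod 17)


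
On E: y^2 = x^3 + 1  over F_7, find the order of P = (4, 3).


Compute successive multiples of P until we hit O:
  1P = (4, 3)
  2P = (0, 1)
  3P = (5, 0)
  4P = (0, 6)
  5P = (4, 4)
  6P = O

ord(P) = 6


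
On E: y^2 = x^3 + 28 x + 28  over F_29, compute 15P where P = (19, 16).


k = 15 = 1111_2 (binary, LSB first: 1111)
Double-and-add from P = (19, 16):
  bit 0 = 1: acc = O + (19, 16) = (19, 16)
  bit 1 = 1: acc = (19, 16) + (0, 12) = (9, 9)
  bit 2 = 1: acc = (9, 9) + (7, 4) = (12, 27)
  bit 3 = 1: acc = (12, 27) + (20, 27) = (26, 2)

15P = (26, 2)


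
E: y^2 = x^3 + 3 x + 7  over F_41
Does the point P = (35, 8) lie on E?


Check whether y^2 = x^3 + 3 x + 7 (mod 41) for (x, y) = (35, 8).
LHS: y^2 = 8^2 mod 41 = 23
RHS: x^3 + 3 x + 7 = 35^3 + 3*35 + 7 mod 41 = 19
LHS != RHS

No, not on the curve


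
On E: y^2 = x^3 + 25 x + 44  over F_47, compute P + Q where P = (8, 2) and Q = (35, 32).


P != Q, so use the chord formula.
s = (y2 - y1) / (x2 - x1) = (30) / (27) mod 47 = 22
x3 = s^2 - x1 - x2 mod 47 = 22^2 - 8 - 35 = 18
y3 = s (x1 - x3) - y1 mod 47 = 22 * (8 - 18) - 2 = 13

P + Q = (18, 13)


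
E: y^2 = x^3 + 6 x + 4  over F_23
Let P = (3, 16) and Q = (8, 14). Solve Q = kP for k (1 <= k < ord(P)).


Enumerate multiples of P until we hit Q = (8, 14):
  1P = (3, 16)
  2P = (10, 12)
  3P = (0, 2)
  4P = (6, 16)
  5P = (14, 7)
  6P = (8, 9)
  7P = (2, 1)
  8P = (13, 18)
  9P = (19, 13)
  10P = (4, 0)
  11P = (19, 10)
  12P = (13, 5)
  13P = (2, 22)
  14P = (8, 14)
Match found at i = 14.

k = 14


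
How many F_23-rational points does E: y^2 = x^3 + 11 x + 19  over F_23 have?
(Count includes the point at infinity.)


For each x in F_23, count y with y^2 = x^3 + 11 x + 19 mod 23:
  x = 1: RHS = 8, y in [10, 13]  -> 2 point(s)
  x = 2: RHS = 3, y in [7, 16]  -> 2 point(s)
  x = 4: RHS = 12, y in [9, 14]  -> 2 point(s)
  x = 6: RHS = 2, y in [5, 18]  -> 2 point(s)
  x = 7: RHS = 2, y in [5, 18]  -> 2 point(s)
  x = 10: RHS = 2, y in [5, 18]  -> 2 point(s)
  x = 12: RHS = 16, y in [4, 19]  -> 2 point(s)
  x = 13: RHS = 13, y in [6, 17]  -> 2 point(s)
  x = 16: RHS = 13, y in [6, 17]  -> 2 point(s)
  x = 17: RHS = 13, y in [6, 17]  -> 2 point(s)
  x = 18: RHS = 0, y in [0]  -> 1 point(s)
  x = 19: RHS = 3, y in [7, 16]  -> 2 point(s)
  x = 21: RHS = 12, y in [9, 14]  -> 2 point(s)
Affine points: 25. Add the point at infinity: total = 26.

#E(F_23) = 26


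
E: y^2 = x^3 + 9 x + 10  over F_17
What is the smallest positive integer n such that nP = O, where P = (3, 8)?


Compute successive multiples of P until we hit O:
  1P = (3, 8)
  2P = (15, 16)
  3P = (7, 12)
  4P = (8, 4)
  5P = (8, 13)
  6P = (7, 5)
  7P = (15, 1)
  8P = (3, 9)
  ... (continuing to 9P)
  9P = O

ord(P) = 9


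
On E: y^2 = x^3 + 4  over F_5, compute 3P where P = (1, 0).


k = 3 = 11_2 (binary, LSB first: 11)
Double-and-add from P = (1, 0):
  bit 0 = 1: acc = O + (1, 0) = (1, 0)
  bit 1 = 1: acc = (1, 0) + O = (1, 0)

3P = (1, 0)


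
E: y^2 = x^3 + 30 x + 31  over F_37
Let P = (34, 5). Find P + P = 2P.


Doubling: s = (3 x1^2 + a) / (2 y1)
s = (3*34^2 + 30) / (2*5) mod 37 = 2
x3 = s^2 - 2 x1 mod 37 = 2^2 - 2*34 = 10
y3 = s (x1 - x3) - y1 mod 37 = 2 * (34 - 10) - 5 = 6

2P = (10, 6)


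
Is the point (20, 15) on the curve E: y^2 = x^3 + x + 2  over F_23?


Check whether y^2 = x^3 + 1 x + 2 (mod 23) for (x, y) = (20, 15).
LHS: y^2 = 15^2 mod 23 = 18
RHS: x^3 + 1 x + 2 = 20^3 + 1*20 + 2 mod 23 = 18
LHS = RHS

Yes, on the curve


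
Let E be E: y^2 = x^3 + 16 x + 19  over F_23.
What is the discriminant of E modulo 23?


4 a^3 + 27 b^2 = 4*16^3 + 27*19^2 = 16384 + 9747 = 26131
Delta = -16 * (26131) = -418096
Delta mod 23 = 21

Delta = 21 (mod 23)


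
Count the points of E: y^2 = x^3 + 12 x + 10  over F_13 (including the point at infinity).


For each x in F_13, count y with y^2 = x^3 + 12 x + 10 mod 13:
  x = 0: RHS = 10, y in [6, 7]  -> 2 point(s)
  x = 1: RHS = 10, y in [6, 7]  -> 2 point(s)
  x = 2: RHS = 3, y in [4, 9]  -> 2 point(s)
  x = 5: RHS = 0, y in [0]  -> 1 point(s)
  x = 6: RHS = 12, y in [5, 8]  -> 2 point(s)
  x = 10: RHS = 12, y in [5, 8]  -> 2 point(s)
  x = 11: RHS = 4, y in [2, 11]  -> 2 point(s)
  x = 12: RHS = 10, y in [6, 7]  -> 2 point(s)
Affine points: 15. Add the point at infinity: total = 16.

#E(F_13) = 16


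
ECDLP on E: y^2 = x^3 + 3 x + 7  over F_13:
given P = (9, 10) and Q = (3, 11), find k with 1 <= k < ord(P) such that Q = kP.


Enumerate multiples of P until we hit Q = (3, 11):
  1P = (9, 10)
  2P = (12, 9)
  3P = (8, 7)
  4P = (5, 2)
  5P = (3, 2)
  6P = (10, 6)
  7P = (10, 7)
  8P = (3, 11)
Match found at i = 8.

k = 8


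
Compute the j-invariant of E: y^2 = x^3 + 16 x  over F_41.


Delta = -16(4 a^3 + 27 b^2) mod 41 = 10
-1728 * (4 a)^3 = -1728 * (4*16)^3 mod 41 = 19
j = 19 * 10^(-1) mod 41 = 6

j = 6 (mod 41)


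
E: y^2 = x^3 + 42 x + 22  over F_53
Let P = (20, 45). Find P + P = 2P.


Doubling: s = (3 x1^2 + a) / (2 y1)
s = (3*20^2 + 42) / (2*45) mod 53 = 35
x3 = s^2 - 2 x1 mod 53 = 35^2 - 2*20 = 19
y3 = s (x1 - x3) - y1 mod 53 = 35 * (20 - 19) - 45 = 43

2P = (19, 43)


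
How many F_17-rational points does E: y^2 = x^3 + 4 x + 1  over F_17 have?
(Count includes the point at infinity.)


For each x in F_17, count y with y^2 = x^3 + 4 x + 1 mod 17:
  x = 0: RHS = 1, y in [1, 16]  -> 2 point(s)
  x = 2: RHS = 0, y in [0]  -> 1 point(s)
  x = 4: RHS = 13, y in [8, 9]  -> 2 point(s)
  x = 7: RHS = 15, y in [7, 10]  -> 2 point(s)
  x = 8: RHS = 1, y in [1, 16]  -> 2 point(s)
  x = 9: RHS = 1, y in [1, 16]  -> 2 point(s)
  x = 10: RHS = 4, y in [2, 15]  -> 2 point(s)
  x = 11: RHS = 16, y in [4, 13]  -> 2 point(s)
  x = 12: RHS = 9, y in [3, 14]  -> 2 point(s)
  x = 14: RHS = 13, y in [8, 9]  -> 2 point(s)
  x = 15: RHS = 2, y in [6, 11]  -> 2 point(s)
  x = 16: RHS = 13, y in [8, 9]  -> 2 point(s)
Affine points: 23. Add the point at infinity: total = 24.

#E(F_17) = 24


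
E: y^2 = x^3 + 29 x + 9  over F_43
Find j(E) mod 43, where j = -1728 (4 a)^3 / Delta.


Delta = -16(4 a^3 + 27 b^2) mod 43 = 14
-1728 * (4 a)^3 = -1728 * (4*29)^3 mod 43 = 32
j = 32 * 14^(-1) mod 43 = 33

j = 33 (mod 43)


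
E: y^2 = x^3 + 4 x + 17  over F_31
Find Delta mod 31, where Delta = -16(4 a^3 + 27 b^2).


4 a^3 + 27 b^2 = 4*4^3 + 27*17^2 = 256 + 7803 = 8059
Delta = -16 * (8059) = -128944
Delta mod 31 = 16

Delta = 16 (mod 31)


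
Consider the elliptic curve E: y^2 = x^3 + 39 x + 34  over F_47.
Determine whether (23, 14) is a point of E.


Check whether y^2 = x^3 + 39 x + 34 (mod 47) for (x, y) = (23, 14).
LHS: y^2 = 14^2 mod 47 = 8
RHS: x^3 + 39 x + 34 = 23^3 + 39*23 + 34 mod 47 = 32
LHS != RHS

No, not on the curve


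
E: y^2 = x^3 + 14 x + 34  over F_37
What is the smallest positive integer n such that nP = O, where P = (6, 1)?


Compute successive multiples of P until we hit O:
  1P = (6, 1)
  2P = (9, 1)
  3P = (22, 36)
  4P = (20, 10)
  5P = (15, 17)
  6P = (5, 9)
  7P = (16, 5)
  8P = (27, 35)
  ... (continuing to 34P)
  34P = O

ord(P) = 34


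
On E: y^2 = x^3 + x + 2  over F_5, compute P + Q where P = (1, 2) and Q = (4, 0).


P != Q, so use the chord formula.
s = (y2 - y1) / (x2 - x1) = (3) / (3) mod 5 = 1
x3 = s^2 - x1 - x2 mod 5 = 1^2 - 1 - 4 = 1
y3 = s (x1 - x3) - y1 mod 5 = 1 * (1 - 1) - 2 = 3

P + Q = (1, 3)


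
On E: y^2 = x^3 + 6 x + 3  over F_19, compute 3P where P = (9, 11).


k = 3 = 11_2 (binary, LSB first: 11)
Double-and-add from P = (9, 11):
  bit 0 = 1: acc = O + (9, 11) = (9, 11)
  bit 1 = 1: acc = (9, 11) + (12, 6) = (5, 14)

3P = (5, 14)


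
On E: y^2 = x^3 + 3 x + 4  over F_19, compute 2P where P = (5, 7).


Doubling: s = (3 x1^2 + a) / (2 y1)
s = (3*5^2 + 3) / (2*7) mod 19 = 11
x3 = s^2 - 2 x1 mod 19 = 11^2 - 2*5 = 16
y3 = s (x1 - x3) - y1 mod 19 = 11 * (5 - 16) - 7 = 5

2P = (16, 5)


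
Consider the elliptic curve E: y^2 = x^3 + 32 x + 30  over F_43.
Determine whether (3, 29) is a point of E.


Check whether y^2 = x^3 + 32 x + 30 (mod 43) for (x, y) = (3, 29).
LHS: y^2 = 29^2 mod 43 = 24
RHS: x^3 + 32 x + 30 = 3^3 + 32*3 + 30 mod 43 = 24
LHS = RHS

Yes, on the curve


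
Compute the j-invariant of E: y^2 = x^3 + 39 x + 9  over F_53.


Delta = -16(4 a^3 + 27 b^2) mod 53 = 15
-1728 * (4 a)^3 = -1728 * (4*39)^3 mod 53 = 16
j = 16 * 15^(-1) mod 53 = 47

j = 47 (mod 53)


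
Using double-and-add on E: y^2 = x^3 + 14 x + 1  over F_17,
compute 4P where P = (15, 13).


k = 4 = 100_2 (binary, LSB first: 001)
Double-and-add from P = (15, 13):
  bit 0 = 0: acc unchanged = O
  bit 1 = 0: acc unchanged = O
  bit 2 = 1: acc = O + (15, 4) = (15, 4)

4P = (15, 4)


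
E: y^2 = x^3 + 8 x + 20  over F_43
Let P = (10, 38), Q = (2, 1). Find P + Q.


P != Q, so use the chord formula.
s = (y2 - y1) / (x2 - x1) = (6) / (35) mod 43 = 10
x3 = s^2 - x1 - x2 mod 43 = 10^2 - 10 - 2 = 2
y3 = s (x1 - x3) - y1 mod 43 = 10 * (10 - 2) - 38 = 42

P + Q = (2, 42)


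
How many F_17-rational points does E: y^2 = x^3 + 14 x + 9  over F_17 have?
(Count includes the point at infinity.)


For each x in F_17, count y with y^2 = x^3 + 14 x + 9 mod 17:
  x = 0: RHS = 9, y in [3, 14]  -> 2 point(s)
  x = 5: RHS = 0, y in [0]  -> 1 point(s)
  x = 7: RHS = 8, y in [5, 12]  -> 2 point(s)
  x = 8: RHS = 4, y in [2, 15]  -> 2 point(s)
  x = 11: RHS = 15, y in [7, 10]  -> 2 point(s)
  x = 12: RHS = 1, y in [1, 16]  -> 2 point(s)
  x = 13: RHS = 8, y in [5, 12]  -> 2 point(s)
  x = 14: RHS = 8, y in [5, 12]  -> 2 point(s)
Affine points: 15. Add the point at infinity: total = 16.

#E(F_17) = 16


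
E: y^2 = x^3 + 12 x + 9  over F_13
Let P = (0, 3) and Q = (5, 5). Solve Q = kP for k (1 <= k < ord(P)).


Enumerate multiples of P until we hit Q = (5, 5):
  1P = (0, 3)
  2P = (4, 2)
  3P = (5, 8)
  4P = (9, 1)
  5P = (1, 3)
  6P = (12, 10)
  7P = (11, 9)
  8P = (11, 4)
  9P = (12, 3)
  10P = (1, 10)
  11P = (9, 12)
  12P = (5, 5)
Match found at i = 12.

k = 12


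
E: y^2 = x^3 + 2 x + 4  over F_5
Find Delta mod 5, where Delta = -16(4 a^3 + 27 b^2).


4 a^3 + 27 b^2 = 4*2^3 + 27*4^2 = 32 + 432 = 464
Delta = -16 * (464) = -7424
Delta mod 5 = 1

Delta = 1 (mod 5)


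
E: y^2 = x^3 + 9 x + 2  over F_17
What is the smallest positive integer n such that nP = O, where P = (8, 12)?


Compute successive multiples of P until we hit O:
  1P = (8, 12)
  2P = (5, 11)
  3P = (6, 0)
  4P = (5, 6)
  5P = (8, 5)
  6P = O

ord(P) = 6


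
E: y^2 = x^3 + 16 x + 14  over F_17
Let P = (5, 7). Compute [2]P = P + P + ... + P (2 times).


k = 2 = 10_2 (binary, LSB first: 01)
Double-and-add from P = (5, 7):
  bit 0 = 0: acc unchanged = O
  bit 1 = 1: acc = O + (11, 5) = (11, 5)

2P = (11, 5)


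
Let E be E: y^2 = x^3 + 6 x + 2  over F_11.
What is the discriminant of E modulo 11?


4 a^3 + 27 b^2 = 4*6^3 + 27*2^2 = 864 + 108 = 972
Delta = -16 * (972) = -15552
Delta mod 11 = 2

Delta = 2 (mod 11)


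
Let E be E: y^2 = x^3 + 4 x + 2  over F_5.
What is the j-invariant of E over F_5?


Delta = -16(4 a^3 + 27 b^2) mod 5 = 1
-1728 * (4 a)^3 = -1728 * (4*4)^3 mod 5 = 2
j = 2 * 1^(-1) mod 5 = 2

j = 2 (mod 5)


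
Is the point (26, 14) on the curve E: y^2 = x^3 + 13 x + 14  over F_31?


Check whether y^2 = x^3 + 13 x + 14 (mod 31) for (x, y) = (26, 14).
LHS: y^2 = 14^2 mod 31 = 10
RHS: x^3 + 13 x + 14 = 26^3 + 13*26 + 14 mod 31 = 10
LHS = RHS

Yes, on the curve


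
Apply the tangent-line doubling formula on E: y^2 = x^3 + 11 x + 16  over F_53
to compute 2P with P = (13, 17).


Doubling: s = (3 x1^2 + a) / (2 y1)
s = (3*13^2 + 11) / (2*17) mod 53 = 9
x3 = s^2 - 2 x1 mod 53 = 9^2 - 2*13 = 2
y3 = s (x1 - x3) - y1 mod 53 = 9 * (13 - 2) - 17 = 29

2P = (2, 29)


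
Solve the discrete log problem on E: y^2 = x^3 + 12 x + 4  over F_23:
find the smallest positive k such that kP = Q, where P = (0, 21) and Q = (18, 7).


Enumerate multiples of P until we hit Q = (18, 7):
  1P = (0, 21)
  2P = (9, 6)
  3P = (4, 1)
  4P = (21, 15)
  5P = (11, 15)
  6P = (18, 16)
  7P = (6, 19)
  8P = (12, 6)
  9P = (14, 8)
  10P = (2, 17)
  11P = (2, 6)
  12P = (14, 15)
  13P = (12, 17)
  14P = (6, 4)
  15P = (18, 7)
Match found at i = 15.

k = 15


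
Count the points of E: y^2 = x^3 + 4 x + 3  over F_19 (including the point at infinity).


For each x in F_19, count y with y^2 = x^3 + 4 x + 3 mod 19:
  x = 2: RHS = 0, y in [0]  -> 1 point(s)
  x = 3: RHS = 4, y in [2, 17]  -> 2 point(s)
  x = 4: RHS = 7, y in [8, 11]  -> 2 point(s)
  x = 10: RHS = 17, y in [6, 13]  -> 2 point(s)
  x = 17: RHS = 6, y in [5, 14]  -> 2 point(s)
  x = 18: RHS = 17, y in [6, 13]  -> 2 point(s)
Affine points: 11. Add the point at infinity: total = 12.

#E(F_19) = 12


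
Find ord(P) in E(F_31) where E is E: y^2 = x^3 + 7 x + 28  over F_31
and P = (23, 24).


Compute successive multiples of P until we hit O:
  1P = (23, 24)
  2P = (5, 8)
  3P = (8, 10)
  4P = (9, 18)
  5P = (15, 6)
  6P = (0, 20)
  7P = (16, 19)
  8P = (2, 22)
  ... (continuing to 37P)
  37P = O

ord(P) = 37


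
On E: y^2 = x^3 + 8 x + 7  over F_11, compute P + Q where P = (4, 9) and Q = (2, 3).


P != Q, so use the chord formula.
s = (y2 - y1) / (x2 - x1) = (5) / (9) mod 11 = 3
x3 = s^2 - x1 - x2 mod 11 = 3^2 - 4 - 2 = 3
y3 = s (x1 - x3) - y1 mod 11 = 3 * (4 - 3) - 9 = 5

P + Q = (3, 5)


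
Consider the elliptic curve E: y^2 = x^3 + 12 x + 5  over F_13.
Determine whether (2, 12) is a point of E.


Check whether y^2 = x^3 + 12 x + 5 (mod 13) for (x, y) = (2, 12).
LHS: y^2 = 12^2 mod 13 = 1
RHS: x^3 + 12 x + 5 = 2^3 + 12*2 + 5 mod 13 = 11
LHS != RHS

No, not on the curve


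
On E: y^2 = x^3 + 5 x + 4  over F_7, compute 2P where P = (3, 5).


Doubling: s = (3 x1^2 + a) / (2 y1)
s = (3*3^2 + 5) / (2*5) mod 7 = 6
x3 = s^2 - 2 x1 mod 7 = 6^2 - 2*3 = 2
y3 = s (x1 - x3) - y1 mod 7 = 6 * (3 - 2) - 5 = 1

2P = (2, 1)


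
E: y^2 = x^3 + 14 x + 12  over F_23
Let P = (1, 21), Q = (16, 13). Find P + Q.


P != Q, so use the chord formula.
s = (y2 - y1) / (x2 - x1) = (15) / (15) mod 23 = 1
x3 = s^2 - x1 - x2 mod 23 = 1^2 - 1 - 16 = 7
y3 = s (x1 - x3) - y1 mod 23 = 1 * (1 - 7) - 21 = 19

P + Q = (7, 19)


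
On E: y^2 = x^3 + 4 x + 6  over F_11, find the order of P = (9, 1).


Compute successive multiples of P until we hit O:
  1P = (9, 1)
  2P = (2, 0)
  3P = (9, 10)
  4P = O

ord(P) = 4


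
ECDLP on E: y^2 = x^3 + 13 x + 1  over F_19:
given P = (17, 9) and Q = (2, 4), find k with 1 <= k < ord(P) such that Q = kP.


Enumerate multiples of P until we hit Q = (2, 4):
  1P = (17, 9)
  2P = (2, 15)
  3P = (7, 6)
  4P = (12, 2)
  5P = (14, 18)
  6P = (16, 7)
  7P = (9, 7)
  8P = (18, 5)
  9P = (0, 18)
  10P = (8, 3)
  11P = (5, 18)
  12P = (13, 7)
  13P = (13, 12)
  14P = (5, 1)
  15P = (8, 16)
  16P = (0, 1)
  17P = (18, 14)
  18P = (9, 12)
  19P = (16, 12)
  20P = (14, 1)
  21P = (12, 17)
  22P = (7, 13)
  23P = (2, 4)
Match found at i = 23.

k = 23


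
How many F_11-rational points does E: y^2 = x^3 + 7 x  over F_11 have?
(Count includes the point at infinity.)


For each x in F_11, count y with y^2 = x^3 + 7 x + 0 mod 11:
  x = 0: RHS = 0, y in [0]  -> 1 point(s)
  x = 2: RHS = 0, y in [0]  -> 1 point(s)
  x = 3: RHS = 4, y in [2, 9]  -> 2 point(s)
  x = 4: RHS = 4, y in [2, 9]  -> 2 point(s)
  x = 6: RHS = 5, y in [4, 7]  -> 2 point(s)
  x = 9: RHS = 0, y in [0]  -> 1 point(s)
  x = 10: RHS = 3, y in [5, 6]  -> 2 point(s)
Affine points: 11. Add the point at infinity: total = 12.

#E(F_11) = 12


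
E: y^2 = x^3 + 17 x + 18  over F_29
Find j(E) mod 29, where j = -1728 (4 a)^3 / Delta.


Delta = -16(4 a^3 + 27 b^2) mod 29 = 1
-1728 * (4 a)^3 = -1728 * (4*17)^3 mod 29 = 23
j = 23 * 1^(-1) mod 29 = 23

j = 23 (mod 29)


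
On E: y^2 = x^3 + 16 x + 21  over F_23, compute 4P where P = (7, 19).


k = 4 = 100_2 (binary, LSB first: 001)
Double-and-add from P = (7, 19):
  bit 0 = 0: acc unchanged = O
  bit 1 = 0: acc unchanged = O
  bit 2 = 1: acc = O + (3, 2) = (3, 2)

4P = (3, 2)


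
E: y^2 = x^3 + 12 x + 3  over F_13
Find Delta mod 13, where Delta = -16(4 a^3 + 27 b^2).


4 a^3 + 27 b^2 = 4*12^3 + 27*3^2 = 6912 + 243 = 7155
Delta = -16 * (7155) = -114480
Delta mod 13 = 11

Delta = 11 (mod 13)


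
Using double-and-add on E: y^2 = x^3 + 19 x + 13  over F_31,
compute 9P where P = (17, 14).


k = 9 = 1001_2 (binary, LSB first: 1001)
Double-and-add from P = (17, 14):
  bit 0 = 1: acc = O + (17, 14) = (17, 14)
  bit 1 = 0: acc unchanged = (17, 14)
  bit 2 = 0: acc unchanged = (17, 14)
  bit 3 = 1: acc = (17, 14) + (24, 8) = (23, 0)

9P = (23, 0)


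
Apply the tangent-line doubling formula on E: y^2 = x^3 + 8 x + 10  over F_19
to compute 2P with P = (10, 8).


Doubling: s = (3 x1^2 + a) / (2 y1)
s = (3*10^2 + 8) / (2*8) mod 19 = 5
x3 = s^2 - 2 x1 mod 19 = 5^2 - 2*10 = 5
y3 = s (x1 - x3) - y1 mod 19 = 5 * (10 - 5) - 8 = 17

2P = (5, 17)


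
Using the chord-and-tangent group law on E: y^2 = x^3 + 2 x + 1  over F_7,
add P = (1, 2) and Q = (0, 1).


P != Q, so use the chord formula.
s = (y2 - y1) / (x2 - x1) = (6) / (6) mod 7 = 1
x3 = s^2 - x1 - x2 mod 7 = 1^2 - 1 - 0 = 0
y3 = s (x1 - x3) - y1 mod 7 = 1 * (1 - 0) - 2 = 6

P + Q = (0, 6)


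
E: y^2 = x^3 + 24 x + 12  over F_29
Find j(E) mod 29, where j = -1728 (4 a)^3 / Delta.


Delta = -16(4 a^3 + 27 b^2) mod 29 = 22
-1728 * (4 a)^3 = -1728 * (4*24)^3 mod 29 = 19
j = 19 * 22^(-1) mod 29 = 18

j = 18 (mod 29)


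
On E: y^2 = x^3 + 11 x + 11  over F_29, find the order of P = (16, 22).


Compute successive multiples of P until we hit O:
  1P = (16, 22)
  2P = (3, 19)
  3P = (14, 3)
  4P = (24, 18)
  5P = (11, 19)
  6P = (7, 24)
  7P = (15, 10)
  8P = (26, 3)
  ... (continuing to 29P)
  29P = O

ord(P) = 29


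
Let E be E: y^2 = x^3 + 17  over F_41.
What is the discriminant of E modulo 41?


4 a^3 + 27 b^2 = 4*0^3 + 27*17^2 = 0 + 7803 = 7803
Delta = -16 * (7803) = -124848
Delta mod 41 = 38

Delta = 38 (mod 41)


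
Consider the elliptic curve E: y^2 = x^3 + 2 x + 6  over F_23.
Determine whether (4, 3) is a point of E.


Check whether y^2 = x^3 + 2 x + 6 (mod 23) for (x, y) = (4, 3).
LHS: y^2 = 3^2 mod 23 = 9
RHS: x^3 + 2 x + 6 = 4^3 + 2*4 + 6 mod 23 = 9
LHS = RHS

Yes, on the curve


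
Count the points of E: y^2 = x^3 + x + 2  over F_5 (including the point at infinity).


For each x in F_5, count y with y^2 = x^3 + 1 x + 2 mod 5:
  x = 1: RHS = 4, y in [2, 3]  -> 2 point(s)
  x = 4: RHS = 0, y in [0]  -> 1 point(s)
Affine points: 3. Add the point at infinity: total = 4.

#E(F_5) = 4


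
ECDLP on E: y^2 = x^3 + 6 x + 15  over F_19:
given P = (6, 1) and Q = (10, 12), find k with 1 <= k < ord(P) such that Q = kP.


Enumerate multiples of P until we hit Q = (10, 12):
  1P = (6, 1)
  2P = (7, 18)
  3P = (10, 7)
  4P = (10, 12)
Match found at i = 4.

k = 4


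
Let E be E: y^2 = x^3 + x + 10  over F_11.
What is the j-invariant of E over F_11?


Delta = -16(4 a^3 + 27 b^2) mod 11 = 10
-1728 * (4 a)^3 = -1728 * (4*1)^3 mod 11 = 2
j = 2 * 10^(-1) mod 11 = 9

j = 9 (mod 11)


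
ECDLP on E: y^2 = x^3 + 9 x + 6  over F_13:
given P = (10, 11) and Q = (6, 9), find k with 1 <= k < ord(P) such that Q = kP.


Enumerate multiples of P until we hit Q = (6, 9):
  1P = (10, 11)
  2P = (9, 6)
  3P = (6, 9)
Match found at i = 3.

k = 3


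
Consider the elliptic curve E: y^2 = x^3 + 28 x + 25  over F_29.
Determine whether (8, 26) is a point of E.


Check whether y^2 = x^3 + 28 x + 25 (mod 29) for (x, y) = (8, 26).
LHS: y^2 = 26^2 mod 29 = 9
RHS: x^3 + 28 x + 25 = 8^3 + 28*8 + 25 mod 29 = 7
LHS != RHS

No, not on the curve


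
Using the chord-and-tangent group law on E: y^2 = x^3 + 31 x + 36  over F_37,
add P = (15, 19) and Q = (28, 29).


P != Q, so use the chord formula.
s = (y2 - y1) / (x2 - x1) = (10) / (13) mod 37 = 15
x3 = s^2 - x1 - x2 mod 37 = 15^2 - 15 - 28 = 34
y3 = s (x1 - x3) - y1 mod 37 = 15 * (15 - 34) - 19 = 29

P + Q = (34, 29)


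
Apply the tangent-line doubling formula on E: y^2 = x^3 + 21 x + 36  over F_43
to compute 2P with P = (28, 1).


Doubling: s = (3 x1^2 + a) / (2 y1)
s = (3*28^2 + 21) / (2*1) mod 43 = 4
x3 = s^2 - 2 x1 mod 43 = 4^2 - 2*28 = 3
y3 = s (x1 - x3) - y1 mod 43 = 4 * (28 - 3) - 1 = 13

2P = (3, 13)


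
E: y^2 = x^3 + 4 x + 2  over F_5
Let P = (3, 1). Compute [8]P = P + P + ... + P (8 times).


k = 8 = 1000_2 (binary, LSB first: 0001)
Double-and-add from P = (3, 1):
  bit 0 = 0: acc unchanged = O
  bit 1 = 0: acc unchanged = O
  bit 2 = 0: acc unchanged = O
  bit 3 = 1: acc = O + (3, 4) = (3, 4)

8P = (3, 4)


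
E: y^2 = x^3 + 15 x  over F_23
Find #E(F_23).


For each x in F_23, count y with y^2 = x^3 + 15 x + 0 mod 23:
  x = 0: RHS = 0, y in [0]  -> 1 point(s)
  x = 1: RHS = 16, y in [4, 19]  -> 2 point(s)
  x = 3: RHS = 3, y in [7, 16]  -> 2 point(s)
  x = 4: RHS = 9, y in [3, 20]  -> 2 point(s)
  x = 5: RHS = 16, y in [4, 19]  -> 2 point(s)
  x = 9: RHS = 13, y in [6, 17]  -> 2 point(s)
  x = 10: RHS = 0, y in [0]  -> 1 point(s)
  x = 11: RHS = 1, y in [1, 22]  -> 2 point(s)
  x = 13: RHS = 0, y in [0]  -> 1 point(s)
  x = 15: RHS = 12, y in [9, 14]  -> 2 point(s)
  x = 16: RHS = 12, y in [9, 14]  -> 2 point(s)
  x = 17: RHS = 16, y in [4, 19]  -> 2 point(s)
  x = 21: RHS = 8, y in [10, 13]  -> 2 point(s)
Affine points: 23. Add the point at infinity: total = 24.

#E(F_23) = 24


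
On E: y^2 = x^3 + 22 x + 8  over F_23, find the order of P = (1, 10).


Compute successive multiples of P until we hit O:
  1P = (1, 10)
  2P = (1, 13)
  3P = O

ord(P) = 3


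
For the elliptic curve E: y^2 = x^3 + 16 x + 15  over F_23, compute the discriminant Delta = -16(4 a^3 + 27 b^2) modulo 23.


4 a^3 + 27 b^2 = 4*16^3 + 27*15^2 = 16384 + 6075 = 22459
Delta = -16 * (22459) = -359344
Delta mod 23 = 8

Delta = 8 (mod 23)


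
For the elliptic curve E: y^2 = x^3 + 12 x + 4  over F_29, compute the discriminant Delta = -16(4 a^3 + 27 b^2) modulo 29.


4 a^3 + 27 b^2 = 4*12^3 + 27*4^2 = 6912 + 432 = 7344
Delta = -16 * (7344) = -117504
Delta mod 29 = 4

Delta = 4 (mod 29)


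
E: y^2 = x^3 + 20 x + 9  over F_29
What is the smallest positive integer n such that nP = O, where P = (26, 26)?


Compute successive multiples of P until we hit O:
  1P = (26, 26)
  2P = (15, 28)
  3P = (12, 11)
  4P = (21, 27)
  5P = (18, 13)
  6P = (18, 16)
  7P = (21, 2)
  8P = (12, 18)
  ... (continuing to 11P)
  11P = O

ord(P) = 11


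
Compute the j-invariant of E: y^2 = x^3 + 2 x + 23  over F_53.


Delta = -16(4 a^3 + 27 b^2) mod 53 = 26
-1728 * (4 a)^3 = -1728 * (4*2)^3 mod 53 = 46
j = 46 * 26^(-1) mod 53 = 14

j = 14 (mod 53)


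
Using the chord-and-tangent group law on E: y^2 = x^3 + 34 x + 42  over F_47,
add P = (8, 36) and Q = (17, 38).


P != Q, so use the chord formula.
s = (y2 - y1) / (x2 - x1) = (2) / (9) mod 47 = 42
x3 = s^2 - x1 - x2 mod 47 = 42^2 - 8 - 17 = 0
y3 = s (x1 - x3) - y1 mod 47 = 42 * (8 - 0) - 36 = 18

P + Q = (0, 18)


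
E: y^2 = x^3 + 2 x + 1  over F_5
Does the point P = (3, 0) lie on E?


Check whether y^2 = x^3 + 2 x + 1 (mod 5) for (x, y) = (3, 0).
LHS: y^2 = 0^2 mod 5 = 0
RHS: x^3 + 2 x + 1 = 3^3 + 2*3 + 1 mod 5 = 4
LHS != RHS

No, not on the curve


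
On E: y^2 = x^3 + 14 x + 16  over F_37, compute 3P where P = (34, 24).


k = 3 = 11_2 (binary, LSB first: 11)
Double-and-add from P = (34, 24):
  bit 0 = 1: acc = O + (34, 24) = (34, 24)
  bit 1 = 1: acc = (34, 24) + (15, 30) = (21, 5)

3P = (21, 5)


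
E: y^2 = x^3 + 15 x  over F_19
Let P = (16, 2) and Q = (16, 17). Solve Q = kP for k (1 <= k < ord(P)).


Enumerate multiples of P until we hit Q = (16, 17):
  1P = (16, 2)
  2P = (7, 7)
  3P = (1, 15)
  4P = (9, 16)
  5P = (17, 0)
  6P = (9, 3)
  7P = (1, 4)
  8P = (7, 12)
  9P = (16, 17)
Match found at i = 9.

k = 9


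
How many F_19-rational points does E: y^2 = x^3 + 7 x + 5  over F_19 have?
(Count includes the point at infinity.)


For each x in F_19, count y with y^2 = x^3 + 7 x + 5 mod 19:
  x = 0: RHS = 5, y in [9, 10]  -> 2 point(s)
  x = 6: RHS = 16, y in [4, 15]  -> 2 point(s)
  x = 7: RHS = 17, y in [6, 13]  -> 2 point(s)
  x = 10: RHS = 11, y in [7, 12]  -> 2 point(s)
  x = 11: RHS = 7, y in [8, 11]  -> 2 point(s)
  x = 14: RHS = 16, y in [4, 15]  -> 2 point(s)
  x = 18: RHS = 16, y in [4, 15]  -> 2 point(s)
Affine points: 14. Add the point at infinity: total = 15.

#E(F_19) = 15


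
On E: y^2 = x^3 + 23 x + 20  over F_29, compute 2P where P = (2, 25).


Doubling: s = (3 x1^2 + a) / (2 y1)
s = (3*2^2 + 23) / (2*25) mod 29 = 21
x3 = s^2 - 2 x1 mod 29 = 21^2 - 2*2 = 2
y3 = s (x1 - x3) - y1 mod 29 = 21 * (2 - 2) - 25 = 4

2P = (2, 4)


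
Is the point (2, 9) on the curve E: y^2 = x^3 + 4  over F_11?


Check whether y^2 = x^3 + 0 x + 4 (mod 11) for (x, y) = (2, 9).
LHS: y^2 = 9^2 mod 11 = 4
RHS: x^3 + 0 x + 4 = 2^3 + 0*2 + 4 mod 11 = 1
LHS != RHS

No, not on the curve


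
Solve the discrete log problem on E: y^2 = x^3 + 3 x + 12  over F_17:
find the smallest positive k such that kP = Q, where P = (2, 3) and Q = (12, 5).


Enumerate multiples of P until we hit Q = (12, 5):
  1P = (2, 3)
  2P = (15, 7)
  3P = (1, 13)
  4P = (12, 12)
  5P = (5, 13)
  6P = (6, 12)
  7P = (13, 2)
  8P = (11, 4)
  9P = (8, 2)
  10P = (16, 5)
  11P = (7, 6)
  12P = (7, 11)
  13P = (16, 12)
  14P = (8, 15)
  15P = (11, 13)
  16P = (13, 15)
  17P = (6, 5)
  18P = (5, 4)
  19P = (12, 5)
Match found at i = 19.

k = 19


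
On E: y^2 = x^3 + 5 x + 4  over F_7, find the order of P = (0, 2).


Compute successive multiples of P until we hit O:
  1P = (0, 2)
  2P = (2, 6)
  3P = (2, 1)
  4P = (0, 5)
  5P = O

ord(P) = 5


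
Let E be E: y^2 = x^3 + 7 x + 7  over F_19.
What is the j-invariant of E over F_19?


Delta = -16(4 a^3 + 27 b^2) mod 19 = 10
-1728 * (4 a)^3 = -1728 * (4*7)^3 mod 19 = 7
j = 7 * 10^(-1) mod 19 = 14

j = 14 (mod 19)


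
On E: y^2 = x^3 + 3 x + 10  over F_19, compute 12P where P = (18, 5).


k = 12 = 1100_2 (binary, LSB first: 0011)
Double-and-add from P = (18, 5):
  bit 0 = 0: acc unchanged = O
  bit 1 = 0: acc unchanged = O
  bit 2 = 1: acc = O + (9, 5) = (9, 5)
  bit 3 = 1: acc = (9, 5) + (5, 6) = (11, 5)

12P = (11, 5)


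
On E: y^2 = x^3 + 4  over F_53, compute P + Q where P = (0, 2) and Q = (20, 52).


P != Q, so use the chord formula.
s = (y2 - y1) / (x2 - x1) = (50) / (20) mod 53 = 29
x3 = s^2 - x1 - x2 mod 53 = 29^2 - 0 - 20 = 26
y3 = s (x1 - x3) - y1 mod 53 = 29 * (0 - 26) - 2 = 39

P + Q = (26, 39)


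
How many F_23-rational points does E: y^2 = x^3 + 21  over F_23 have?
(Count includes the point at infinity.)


For each x in F_23, count y with y^2 = x^3 + 0 x + 21 mod 23:
  x = 2: RHS = 6, y in [11, 12]  -> 2 point(s)
  x = 3: RHS = 2, y in [5, 18]  -> 2 point(s)
  x = 4: RHS = 16, y in [4, 19]  -> 2 point(s)
  x = 5: RHS = 8, y in [10, 13]  -> 2 point(s)
  x = 8: RHS = 4, y in [2, 21]  -> 2 point(s)
  x = 10: RHS = 9, y in [3, 20]  -> 2 point(s)
  x = 11: RHS = 18, y in [8, 15]  -> 2 point(s)
  x = 12: RHS = 1, y in [1, 22]  -> 2 point(s)
  x = 16: RHS = 0, y in [0]  -> 1 point(s)
  x = 17: RHS = 12, y in [9, 14]  -> 2 point(s)
  x = 19: RHS = 3, y in [7, 16]  -> 2 point(s)
  x = 21: RHS = 13, y in [6, 17]  -> 2 point(s)
Affine points: 23. Add the point at infinity: total = 24.

#E(F_23) = 24


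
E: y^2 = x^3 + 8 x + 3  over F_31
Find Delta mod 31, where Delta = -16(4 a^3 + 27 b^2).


4 a^3 + 27 b^2 = 4*8^3 + 27*3^2 = 2048 + 243 = 2291
Delta = -16 * (2291) = -36656
Delta mod 31 = 17

Delta = 17 (mod 31)


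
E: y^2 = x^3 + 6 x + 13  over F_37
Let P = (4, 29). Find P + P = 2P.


Doubling: s = (3 x1^2 + a) / (2 y1)
s = (3*4^2 + 6) / (2*29) mod 37 = 29
x3 = s^2 - 2 x1 mod 37 = 29^2 - 2*4 = 19
y3 = s (x1 - x3) - y1 mod 37 = 29 * (4 - 19) - 29 = 17

2P = (19, 17)


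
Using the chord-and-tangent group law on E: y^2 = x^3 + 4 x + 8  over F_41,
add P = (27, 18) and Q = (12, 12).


P != Q, so use the chord formula.
s = (y2 - y1) / (x2 - x1) = (35) / (26) mod 41 = 25
x3 = s^2 - x1 - x2 mod 41 = 25^2 - 27 - 12 = 12
y3 = s (x1 - x3) - y1 mod 41 = 25 * (27 - 12) - 18 = 29

P + Q = (12, 29)


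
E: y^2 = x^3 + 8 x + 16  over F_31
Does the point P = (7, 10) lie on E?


Check whether y^2 = x^3 + 8 x + 16 (mod 31) for (x, y) = (7, 10).
LHS: y^2 = 10^2 mod 31 = 7
RHS: x^3 + 8 x + 16 = 7^3 + 8*7 + 16 mod 31 = 12
LHS != RHS

No, not on the curve


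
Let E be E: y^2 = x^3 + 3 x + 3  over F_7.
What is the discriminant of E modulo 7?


4 a^3 + 27 b^2 = 4*3^3 + 27*3^2 = 108 + 243 = 351
Delta = -16 * (351) = -5616
Delta mod 7 = 5

Delta = 5 (mod 7)


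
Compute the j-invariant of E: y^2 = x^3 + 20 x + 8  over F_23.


Delta = -16(4 a^3 + 27 b^2) mod 23 = 1
-1728 * (4 a)^3 = -1728 * (4*20)^3 mod 23 = 9
j = 9 * 1^(-1) mod 23 = 9

j = 9 (mod 23)


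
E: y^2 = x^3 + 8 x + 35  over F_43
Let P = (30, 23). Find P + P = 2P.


Doubling: s = (3 x1^2 + a) / (2 y1)
s = (3*30^2 + 8) / (2*23) mod 43 = 14
x3 = s^2 - 2 x1 mod 43 = 14^2 - 2*30 = 7
y3 = s (x1 - x3) - y1 mod 43 = 14 * (30 - 7) - 23 = 41

2P = (7, 41)


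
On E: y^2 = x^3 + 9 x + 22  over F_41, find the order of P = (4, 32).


Compute successive multiples of P until we hit O:
  1P = (4, 32)
  2P = (10, 28)
  3P = (32, 14)
  4P = (37, 39)
  5P = (36, 37)
  6P = (17, 39)
  7P = (38, 38)
  8P = (24, 32)
  ... (continuing to 46P)
  46P = O

ord(P) = 46


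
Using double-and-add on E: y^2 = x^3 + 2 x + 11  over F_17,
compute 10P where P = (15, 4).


k = 10 = 1010_2 (binary, LSB first: 0101)
Double-and-add from P = (15, 4):
  bit 0 = 0: acc unchanged = O
  bit 1 = 1: acc = O + (6, 16) = (6, 16)
  bit 2 = 0: acc unchanged = (6, 16)
  bit 3 = 1: acc = (6, 16) + (11, 15) = (15, 13)

10P = (15, 13)


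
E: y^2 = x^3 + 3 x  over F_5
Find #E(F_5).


For each x in F_5, count y with y^2 = x^3 + 3 x + 0 mod 5:
  x = 0: RHS = 0, y in [0]  -> 1 point(s)
  x = 1: RHS = 4, y in [2, 3]  -> 2 point(s)
  x = 2: RHS = 4, y in [2, 3]  -> 2 point(s)
  x = 3: RHS = 1, y in [1, 4]  -> 2 point(s)
  x = 4: RHS = 1, y in [1, 4]  -> 2 point(s)
Affine points: 9. Add the point at infinity: total = 10.

#E(F_5) = 10


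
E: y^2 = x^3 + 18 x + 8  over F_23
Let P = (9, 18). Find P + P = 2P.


Doubling: s = (3 x1^2 + a) / (2 y1)
s = (3*9^2 + 18) / (2*18) mod 23 = 13
x3 = s^2 - 2 x1 mod 23 = 13^2 - 2*9 = 13
y3 = s (x1 - x3) - y1 mod 23 = 13 * (9 - 13) - 18 = 22

2P = (13, 22)


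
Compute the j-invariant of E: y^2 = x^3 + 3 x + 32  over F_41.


Delta = -16(4 a^3 + 27 b^2) mod 41 = 16
-1728 * (4 a)^3 = -1728 * (4*3)^3 mod 41 = 5
j = 5 * 16^(-1) mod 41 = 8

j = 8 (mod 41)


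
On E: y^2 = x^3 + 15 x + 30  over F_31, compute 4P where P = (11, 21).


k = 4 = 100_2 (binary, LSB first: 001)
Double-and-add from P = (11, 21):
  bit 0 = 0: acc unchanged = O
  bit 1 = 0: acc unchanged = O
  bit 2 = 1: acc = O + (11, 10) = (11, 10)

4P = (11, 10)


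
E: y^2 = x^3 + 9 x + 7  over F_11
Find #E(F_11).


For each x in F_11, count y with y^2 = x^3 + 9 x + 7 mod 11:
  x = 2: RHS = 0, y in [0]  -> 1 point(s)
  x = 5: RHS = 1, y in [1, 10]  -> 2 point(s)
  x = 9: RHS = 3, y in [5, 6]  -> 2 point(s)
Affine points: 5. Add the point at infinity: total = 6.

#E(F_11) = 6
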